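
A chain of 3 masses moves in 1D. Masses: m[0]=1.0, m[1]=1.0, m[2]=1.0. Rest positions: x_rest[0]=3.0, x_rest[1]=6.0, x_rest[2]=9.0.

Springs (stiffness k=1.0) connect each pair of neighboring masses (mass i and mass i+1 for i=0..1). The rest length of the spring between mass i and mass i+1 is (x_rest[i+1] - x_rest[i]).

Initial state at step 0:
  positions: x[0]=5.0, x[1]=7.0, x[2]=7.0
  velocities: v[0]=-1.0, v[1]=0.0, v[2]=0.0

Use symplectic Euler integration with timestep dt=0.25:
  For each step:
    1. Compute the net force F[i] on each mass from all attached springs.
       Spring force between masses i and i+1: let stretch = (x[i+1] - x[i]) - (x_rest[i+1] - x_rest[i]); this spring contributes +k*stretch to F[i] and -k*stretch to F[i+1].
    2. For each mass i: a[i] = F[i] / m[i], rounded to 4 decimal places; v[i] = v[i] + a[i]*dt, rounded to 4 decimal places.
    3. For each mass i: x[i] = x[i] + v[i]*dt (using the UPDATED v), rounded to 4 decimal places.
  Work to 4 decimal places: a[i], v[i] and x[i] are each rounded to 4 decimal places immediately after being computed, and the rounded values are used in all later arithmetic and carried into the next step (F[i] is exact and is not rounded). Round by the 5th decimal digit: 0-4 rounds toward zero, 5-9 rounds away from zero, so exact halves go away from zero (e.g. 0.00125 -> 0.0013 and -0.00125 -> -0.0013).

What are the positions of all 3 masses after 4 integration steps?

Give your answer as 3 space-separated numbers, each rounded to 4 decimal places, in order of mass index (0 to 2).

Step 0: x=[5.0000 7.0000 7.0000] v=[-1.0000 0.0000 0.0000]
Step 1: x=[4.6875 6.8750 7.1875] v=[-1.2500 -0.5000 0.7500]
Step 2: x=[4.3242 6.6328 7.5430] v=[-1.4531 -0.9688 1.4219]
Step 3: x=[3.9177 6.3032 8.0291] v=[-1.6260 -1.3184 1.9444]
Step 4: x=[3.4728 5.9324 8.5948] v=[-1.7796 -1.4833 2.2629]

Answer: 3.4728 5.9324 8.5948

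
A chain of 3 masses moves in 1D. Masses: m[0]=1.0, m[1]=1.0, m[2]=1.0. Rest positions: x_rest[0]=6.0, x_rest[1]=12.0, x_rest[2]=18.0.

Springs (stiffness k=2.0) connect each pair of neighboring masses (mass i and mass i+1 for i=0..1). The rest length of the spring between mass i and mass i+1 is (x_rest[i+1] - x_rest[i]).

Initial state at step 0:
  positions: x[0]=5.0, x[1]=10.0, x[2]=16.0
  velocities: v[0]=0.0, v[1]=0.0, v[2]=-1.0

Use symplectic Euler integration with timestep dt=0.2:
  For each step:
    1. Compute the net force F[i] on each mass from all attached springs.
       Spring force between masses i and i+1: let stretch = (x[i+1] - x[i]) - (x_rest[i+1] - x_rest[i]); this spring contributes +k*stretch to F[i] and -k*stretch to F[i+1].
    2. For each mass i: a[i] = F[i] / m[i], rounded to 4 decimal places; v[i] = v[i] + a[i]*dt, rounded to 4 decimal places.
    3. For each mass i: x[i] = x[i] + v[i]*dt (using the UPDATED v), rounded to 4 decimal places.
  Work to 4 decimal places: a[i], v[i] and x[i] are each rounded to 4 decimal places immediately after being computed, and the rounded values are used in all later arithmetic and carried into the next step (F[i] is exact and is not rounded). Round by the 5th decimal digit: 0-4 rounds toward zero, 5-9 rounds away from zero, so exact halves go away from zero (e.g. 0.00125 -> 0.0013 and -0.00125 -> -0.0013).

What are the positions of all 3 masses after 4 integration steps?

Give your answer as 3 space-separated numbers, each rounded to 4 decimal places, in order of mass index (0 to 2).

Answer: 4.3674 10.4052 15.4274

Derivation:
Step 0: x=[5.0000 10.0000 16.0000] v=[0.0000 0.0000 -1.0000]
Step 1: x=[4.9200 10.0800 15.8000] v=[-0.4000 0.4000 -1.0000]
Step 2: x=[4.7728 10.2048 15.6224] v=[-0.7360 0.6240 -0.8880]
Step 3: x=[4.5802 10.3284 15.4914] v=[-0.9632 0.6182 -0.6550]
Step 4: x=[4.3674 10.4052 15.4274] v=[-1.0639 0.3841 -0.3202]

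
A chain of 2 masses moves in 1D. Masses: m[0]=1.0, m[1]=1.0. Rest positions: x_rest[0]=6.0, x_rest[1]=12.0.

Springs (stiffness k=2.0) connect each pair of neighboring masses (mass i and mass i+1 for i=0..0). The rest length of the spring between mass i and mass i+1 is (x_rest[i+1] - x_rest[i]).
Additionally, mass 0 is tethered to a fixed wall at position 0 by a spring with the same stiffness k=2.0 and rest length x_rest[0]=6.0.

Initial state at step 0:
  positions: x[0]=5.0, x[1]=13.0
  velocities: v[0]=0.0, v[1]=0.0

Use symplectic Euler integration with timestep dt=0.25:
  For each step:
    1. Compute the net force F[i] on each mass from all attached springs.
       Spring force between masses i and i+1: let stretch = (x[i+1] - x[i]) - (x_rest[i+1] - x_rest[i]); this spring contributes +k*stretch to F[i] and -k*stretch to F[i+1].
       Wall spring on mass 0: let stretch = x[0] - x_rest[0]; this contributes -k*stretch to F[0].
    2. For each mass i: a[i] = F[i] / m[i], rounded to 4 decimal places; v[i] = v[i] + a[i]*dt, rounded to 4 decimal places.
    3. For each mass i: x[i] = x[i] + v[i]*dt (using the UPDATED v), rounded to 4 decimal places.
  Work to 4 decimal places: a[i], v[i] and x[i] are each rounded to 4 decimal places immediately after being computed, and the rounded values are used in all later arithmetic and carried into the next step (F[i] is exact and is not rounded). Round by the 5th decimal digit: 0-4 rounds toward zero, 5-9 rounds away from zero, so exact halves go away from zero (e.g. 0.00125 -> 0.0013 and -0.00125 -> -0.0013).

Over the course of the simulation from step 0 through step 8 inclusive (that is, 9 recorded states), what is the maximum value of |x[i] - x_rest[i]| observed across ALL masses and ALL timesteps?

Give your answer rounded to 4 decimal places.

Answer: 1.2820

Derivation:
Step 0: x=[5.0000 13.0000] v=[0.0000 0.0000]
Step 1: x=[5.3750 12.7500] v=[1.5000 -1.0000]
Step 2: x=[6.0000 12.3281] v=[2.5000 -1.6875]
Step 3: x=[6.6660 11.8652] v=[2.6641 -1.8516]
Step 4: x=[7.1487 11.5024] v=[1.9307 -1.4512]
Step 5: x=[7.2820 11.3454] v=[0.5332 -0.6281]
Step 6: x=[7.0130 11.4305] v=[-1.0761 0.3402]
Step 7: x=[6.4195 11.7134] v=[-2.3739 1.1315]
Step 8: x=[5.6853 12.0846] v=[-2.9367 1.4846]
Max displacement = 1.2820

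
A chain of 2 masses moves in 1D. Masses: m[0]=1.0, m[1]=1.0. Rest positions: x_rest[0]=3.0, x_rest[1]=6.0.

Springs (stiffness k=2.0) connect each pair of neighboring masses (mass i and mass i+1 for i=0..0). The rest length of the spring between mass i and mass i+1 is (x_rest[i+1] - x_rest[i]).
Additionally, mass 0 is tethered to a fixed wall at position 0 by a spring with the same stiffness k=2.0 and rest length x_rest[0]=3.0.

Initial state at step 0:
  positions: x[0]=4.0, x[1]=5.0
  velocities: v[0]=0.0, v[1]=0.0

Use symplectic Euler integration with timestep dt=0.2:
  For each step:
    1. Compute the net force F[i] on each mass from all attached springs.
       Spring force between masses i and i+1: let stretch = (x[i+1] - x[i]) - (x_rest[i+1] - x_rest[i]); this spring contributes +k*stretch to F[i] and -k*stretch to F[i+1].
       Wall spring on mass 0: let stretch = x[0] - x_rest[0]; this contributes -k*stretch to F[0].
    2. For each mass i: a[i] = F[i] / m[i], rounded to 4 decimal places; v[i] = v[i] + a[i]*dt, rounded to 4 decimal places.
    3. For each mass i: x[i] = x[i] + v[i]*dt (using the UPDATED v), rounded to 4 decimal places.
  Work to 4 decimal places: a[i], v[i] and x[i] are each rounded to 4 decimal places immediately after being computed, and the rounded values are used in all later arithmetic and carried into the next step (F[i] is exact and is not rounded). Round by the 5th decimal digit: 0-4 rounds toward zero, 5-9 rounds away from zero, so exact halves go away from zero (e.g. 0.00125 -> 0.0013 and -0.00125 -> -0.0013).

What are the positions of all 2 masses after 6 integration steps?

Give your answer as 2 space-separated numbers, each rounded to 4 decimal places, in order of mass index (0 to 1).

Step 0: x=[4.0000 5.0000] v=[0.0000 0.0000]
Step 1: x=[3.7600 5.1600] v=[-1.2000 0.8000]
Step 2: x=[3.3312 5.4480] v=[-2.1440 1.4400]
Step 3: x=[2.8052 5.8067] v=[-2.6298 1.7933]
Step 4: x=[2.2949 6.1652] v=[-2.5513 1.7927]
Step 5: x=[1.9107 6.4541] v=[-1.9211 1.4446]
Step 6: x=[1.7371 6.6195] v=[-0.8680 0.8272]

Answer: 1.7371 6.6195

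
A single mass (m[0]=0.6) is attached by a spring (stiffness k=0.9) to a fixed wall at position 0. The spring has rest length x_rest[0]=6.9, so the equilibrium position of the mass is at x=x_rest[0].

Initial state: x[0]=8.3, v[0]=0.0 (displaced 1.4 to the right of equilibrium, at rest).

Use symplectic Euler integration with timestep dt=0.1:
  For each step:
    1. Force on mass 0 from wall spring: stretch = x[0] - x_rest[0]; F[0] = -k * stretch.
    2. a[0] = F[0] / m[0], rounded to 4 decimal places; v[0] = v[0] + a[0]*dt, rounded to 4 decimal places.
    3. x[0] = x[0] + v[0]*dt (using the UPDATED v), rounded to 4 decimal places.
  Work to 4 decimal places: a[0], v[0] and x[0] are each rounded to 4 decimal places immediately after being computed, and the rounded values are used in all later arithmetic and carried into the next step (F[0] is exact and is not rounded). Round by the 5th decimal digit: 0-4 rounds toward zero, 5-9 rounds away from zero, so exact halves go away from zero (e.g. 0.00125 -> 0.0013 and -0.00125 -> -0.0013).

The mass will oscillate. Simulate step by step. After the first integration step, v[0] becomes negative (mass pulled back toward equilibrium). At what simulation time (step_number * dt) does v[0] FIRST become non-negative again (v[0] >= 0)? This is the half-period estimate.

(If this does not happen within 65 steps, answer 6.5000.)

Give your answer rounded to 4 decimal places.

Step 0: x=[8.3000] v=[0.0000]
Step 1: x=[8.2790] v=[-0.2100]
Step 2: x=[8.2373] v=[-0.4169]
Step 3: x=[8.1756] v=[-0.6175]
Step 4: x=[8.0947] v=[-0.8088]
Step 5: x=[7.9959] v=[-0.9880]
Step 6: x=[7.8807] v=[-1.1524]
Step 7: x=[7.7508] v=[-1.2995]
Step 8: x=[7.6081] v=[-1.4271]
Step 9: x=[7.4548] v=[-1.5333]
Step 10: x=[7.2932] v=[-1.6165]
Step 11: x=[7.1257] v=[-1.6755]
Step 12: x=[6.9548] v=[-1.7094]
Step 13: x=[6.7830] v=[-1.7176]
Step 14: x=[6.6130] v=[-1.7001]
Step 15: x=[6.4473] v=[-1.6571]
Step 16: x=[6.2884] v=[-1.5892]
Step 17: x=[6.1387] v=[-1.4975]
Step 18: x=[6.0004] v=[-1.3833]
Step 19: x=[5.8756] v=[-1.2484]
Step 20: x=[5.7661] v=[-1.0947]
Step 21: x=[5.6736] v=[-0.9246]
Step 22: x=[5.5995] v=[-0.7406]
Step 23: x=[5.5450] v=[-0.5455]
Step 24: x=[5.5108] v=[-0.3423]
Step 25: x=[5.4974] v=[-0.1339]
Step 26: x=[5.5051] v=[0.0765]
First v>=0 after going negative at step 26, time=2.6000

Answer: 2.6000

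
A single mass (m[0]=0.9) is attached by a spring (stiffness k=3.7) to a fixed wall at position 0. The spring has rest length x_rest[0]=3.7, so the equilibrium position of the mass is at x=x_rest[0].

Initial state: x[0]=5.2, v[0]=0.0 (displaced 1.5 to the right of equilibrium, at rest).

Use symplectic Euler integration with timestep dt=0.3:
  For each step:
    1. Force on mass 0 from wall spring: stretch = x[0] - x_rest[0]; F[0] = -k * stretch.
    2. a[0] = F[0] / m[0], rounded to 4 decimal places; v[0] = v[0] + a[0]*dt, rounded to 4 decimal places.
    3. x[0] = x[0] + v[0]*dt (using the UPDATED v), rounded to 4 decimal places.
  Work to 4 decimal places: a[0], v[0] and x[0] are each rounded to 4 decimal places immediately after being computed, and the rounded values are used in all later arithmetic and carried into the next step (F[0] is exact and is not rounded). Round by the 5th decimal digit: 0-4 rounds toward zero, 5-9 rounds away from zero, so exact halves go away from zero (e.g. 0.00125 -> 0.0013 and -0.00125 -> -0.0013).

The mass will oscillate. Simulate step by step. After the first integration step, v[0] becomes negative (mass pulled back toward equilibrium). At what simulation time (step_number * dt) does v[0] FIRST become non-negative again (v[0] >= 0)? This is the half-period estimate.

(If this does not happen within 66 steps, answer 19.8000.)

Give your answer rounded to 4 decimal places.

Answer: 1.8000

Derivation:
Step 0: x=[5.2000] v=[0.0000]
Step 1: x=[4.6450] v=[-1.8500]
Step 2: x=[3.7404] v=[-3.0155]
Step 3: x=[2.8208] v=[-3.0653]
Step 4: x=[2.2265] v=[-1.9810]
Step 5: x=[2.1774] v=[-0.1637]
Step 6: x=[2.6917] v=[1.7142]
First v>=0 after going negative at step 6, time=1.8000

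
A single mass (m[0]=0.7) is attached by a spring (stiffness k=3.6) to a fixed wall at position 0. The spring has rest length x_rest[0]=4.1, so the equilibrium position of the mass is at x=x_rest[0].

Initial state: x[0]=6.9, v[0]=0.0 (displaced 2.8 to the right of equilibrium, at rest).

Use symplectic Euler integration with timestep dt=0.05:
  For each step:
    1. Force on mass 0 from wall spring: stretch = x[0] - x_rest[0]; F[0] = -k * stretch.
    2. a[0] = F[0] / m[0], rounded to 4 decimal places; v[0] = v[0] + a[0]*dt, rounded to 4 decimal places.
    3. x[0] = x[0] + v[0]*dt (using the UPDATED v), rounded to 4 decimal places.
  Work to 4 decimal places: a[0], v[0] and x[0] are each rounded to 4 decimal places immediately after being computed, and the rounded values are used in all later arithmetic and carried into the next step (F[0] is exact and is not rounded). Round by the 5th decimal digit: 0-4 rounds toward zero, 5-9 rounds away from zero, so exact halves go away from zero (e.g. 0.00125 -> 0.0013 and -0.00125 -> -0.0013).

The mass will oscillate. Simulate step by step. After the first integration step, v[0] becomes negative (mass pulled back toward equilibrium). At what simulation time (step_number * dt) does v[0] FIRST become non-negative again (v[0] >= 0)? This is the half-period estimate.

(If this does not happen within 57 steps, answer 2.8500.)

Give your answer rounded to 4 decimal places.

Answer: 1.4000

Derivation:
Step 0: x=[6.9000] v=[0.0000]
Step 1: x=[6.8640] v=[-0.7200]
Step 2: x=[6.7925] v=[-1.4307]
Step 3: x=[6.6863] v=[-2.1231]
Step 4: x=[6.5469] v=[-2.7882]
Step 5: x=[6.3760] v=[-3.4174]
Step 6: x=[6.1759] v=[-4.0027]
Step 7: x=[5.9491] v=[-4.5365]
Step 8: x=[5.6985] v=[-5.0120]
Step 9: x=[5.4274] v=[-5.4230]
Step 10: x=[5.1392] v=[-5.7643]
Step 11: x=[4.8376] v=[-6.0315]
Step 12: x=[4.5265] v=[-6.2212]
Step 13: x=[4.2100] v=[-6.3309]
Step 14: x=[3.8920] v=[-6.3592]
Step 15: x=[3.5767] v=[-6.3057]
Step 16: x=[3.2681] v=[-6.1711]
Step 17: x=[2.9702] v=[-5.9572]
Step 18: x=[2.6869] v=[-5.6667]
Step 19: x=[2.4217] v=[-5.3033]
Step 20: x=[2.1781] v=[-4.8717]
Step 21: x=[1.9592] v=[-4.3775]
Step 22: x=[1.7679] v=[-3.8270]
Step 23: x=[1.6065] v=[-3.2273]
Step 24: x=[1.4772] v=[-2.5861]
Step 25: x=[1.3816] v=[-1.9117]
Step 26: x=[1.3210] v=[-1.2127]
Step 27: x=[1.2961] v=[-0.4981]
Step 28: x=[1.3072] v=[0.2229]
First v>=0 after going negative at step 28, time=1.4000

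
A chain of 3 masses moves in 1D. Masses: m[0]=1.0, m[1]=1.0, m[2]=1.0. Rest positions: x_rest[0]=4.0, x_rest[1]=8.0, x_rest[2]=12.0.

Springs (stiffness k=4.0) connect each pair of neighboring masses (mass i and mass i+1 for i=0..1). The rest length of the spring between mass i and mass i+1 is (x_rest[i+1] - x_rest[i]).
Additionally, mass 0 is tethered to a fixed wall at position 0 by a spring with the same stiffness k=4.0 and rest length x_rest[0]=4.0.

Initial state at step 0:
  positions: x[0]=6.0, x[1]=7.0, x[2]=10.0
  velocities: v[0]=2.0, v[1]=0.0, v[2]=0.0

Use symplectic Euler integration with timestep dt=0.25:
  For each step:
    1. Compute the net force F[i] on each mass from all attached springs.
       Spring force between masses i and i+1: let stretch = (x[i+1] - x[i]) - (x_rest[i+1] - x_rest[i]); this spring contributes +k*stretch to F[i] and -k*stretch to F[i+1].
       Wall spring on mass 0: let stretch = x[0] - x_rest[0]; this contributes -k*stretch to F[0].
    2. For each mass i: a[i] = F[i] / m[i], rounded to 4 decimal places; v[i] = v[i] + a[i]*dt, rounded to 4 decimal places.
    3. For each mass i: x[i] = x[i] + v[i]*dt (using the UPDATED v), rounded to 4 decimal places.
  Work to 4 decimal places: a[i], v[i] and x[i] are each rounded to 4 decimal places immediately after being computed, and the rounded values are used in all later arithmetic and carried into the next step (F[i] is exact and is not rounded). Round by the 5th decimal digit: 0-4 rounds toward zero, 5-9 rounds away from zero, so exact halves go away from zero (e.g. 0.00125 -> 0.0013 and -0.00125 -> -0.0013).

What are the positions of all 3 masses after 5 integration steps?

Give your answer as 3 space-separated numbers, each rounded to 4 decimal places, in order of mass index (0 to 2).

Step 0: x=[6.0000 7.0000 10.0000] v=[2.0000 0.0000 0.0000]
Step 1: x=[5.2500 7.5000 10.2500] v=[-3.0000 2.0000 1.0000]
Step 2: x=[3.7500 8.1250 10.8125] v=[-6.0000 2.5000 2.2500]
Step 3: x=[2.4063 8.3281 11.7031] v=[-5.3750 0.8125 3.5625]
Step 4: x=[1.9414 7.8945 12.7500] v=[-1.8595 -1.7343 4.1875]
Step 5: x=[2.4795 7.1865 13.5830] v=[2.1522 -2.8319 3.3320]

Answer: 2.4795 7.1865 13.5830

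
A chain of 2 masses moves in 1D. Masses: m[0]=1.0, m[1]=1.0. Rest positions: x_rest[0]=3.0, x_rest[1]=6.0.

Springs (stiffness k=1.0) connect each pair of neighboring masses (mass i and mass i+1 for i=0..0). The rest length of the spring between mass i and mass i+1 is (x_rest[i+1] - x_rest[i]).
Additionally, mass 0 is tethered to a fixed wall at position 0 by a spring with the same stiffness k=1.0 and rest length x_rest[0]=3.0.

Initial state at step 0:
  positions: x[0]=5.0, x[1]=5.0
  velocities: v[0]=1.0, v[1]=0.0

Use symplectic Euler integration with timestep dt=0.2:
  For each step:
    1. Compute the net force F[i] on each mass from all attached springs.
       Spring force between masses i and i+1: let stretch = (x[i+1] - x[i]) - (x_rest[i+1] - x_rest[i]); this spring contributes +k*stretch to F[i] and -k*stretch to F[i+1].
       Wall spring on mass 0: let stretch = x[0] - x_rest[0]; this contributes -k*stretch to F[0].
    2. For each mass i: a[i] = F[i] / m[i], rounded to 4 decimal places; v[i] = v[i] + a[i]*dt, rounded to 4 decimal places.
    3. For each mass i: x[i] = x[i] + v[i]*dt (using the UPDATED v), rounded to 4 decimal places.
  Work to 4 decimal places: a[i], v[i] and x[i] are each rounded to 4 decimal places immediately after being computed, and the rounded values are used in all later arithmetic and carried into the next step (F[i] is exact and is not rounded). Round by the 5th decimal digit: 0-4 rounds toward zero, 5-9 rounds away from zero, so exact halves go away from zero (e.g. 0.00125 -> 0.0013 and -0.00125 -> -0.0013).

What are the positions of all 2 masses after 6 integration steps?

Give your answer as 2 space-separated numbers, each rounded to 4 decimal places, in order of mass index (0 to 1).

Answer: 2.8070 6.9605

Derivation:
Step 0: x=[5.0000 5.0000] v=[1.0000 0.0000]
Step 1: x=[5.0000 5.1200] v=[0.0000 0.6000]
Step 2: x=[4.8048 5.3552] v=[-0.9760 1.1760]
Step 3: x=[4.4394 5.6884] v=[-1.8269 1.6659]
Step 4: x=[3.9464 6.0916] v=[-2.4650 2.0161]
Step 5: x=[3.3814 6.5290] v=[-2.8252 2.1871]
Step 6: x=[2.8070 6.9605] v=[-2.8720 2.1576]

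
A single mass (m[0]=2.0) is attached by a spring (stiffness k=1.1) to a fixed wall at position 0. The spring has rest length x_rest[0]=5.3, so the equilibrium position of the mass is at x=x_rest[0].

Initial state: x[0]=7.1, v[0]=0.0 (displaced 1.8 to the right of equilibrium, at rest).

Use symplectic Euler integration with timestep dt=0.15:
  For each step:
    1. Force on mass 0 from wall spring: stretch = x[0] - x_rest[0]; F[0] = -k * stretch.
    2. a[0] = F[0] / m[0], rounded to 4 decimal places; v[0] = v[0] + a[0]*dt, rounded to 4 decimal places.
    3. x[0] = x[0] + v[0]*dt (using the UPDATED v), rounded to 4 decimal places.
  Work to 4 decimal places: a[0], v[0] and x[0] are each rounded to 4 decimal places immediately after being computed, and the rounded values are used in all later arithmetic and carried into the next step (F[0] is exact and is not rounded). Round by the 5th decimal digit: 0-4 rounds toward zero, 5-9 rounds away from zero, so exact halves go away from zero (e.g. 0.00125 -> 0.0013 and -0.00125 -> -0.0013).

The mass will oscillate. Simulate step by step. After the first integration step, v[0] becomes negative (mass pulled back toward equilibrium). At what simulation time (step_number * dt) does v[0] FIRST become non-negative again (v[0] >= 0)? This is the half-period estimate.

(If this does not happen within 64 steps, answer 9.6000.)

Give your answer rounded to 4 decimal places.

Step 0: x=[7.1000] v=[0.0000]
Step 1: x=[7.0777] v=[-0.1485]
Step 2: x=[7.0334] v=[-0.2952]
Step 3: x=[6.9677] v=[-0.4382]
Step 4: x=[6.8813] v=[-0.5758]
Step 5: x=[6.7754] v=[-0.7063]
Step 6: x=[6.6512] v=[-0.8280]
Step 7: x=[6.5103] v=[-0.9395]
Step 8: x=[6.3544] v=[-1.0394]
Step 9: x=[6.1854] v=[-1.1264]
Step 10: x=[6.0055] v=[-1.1995]
Step 11: x=[5.8168] v=[-1.2577]
Step 12: x=[5.6218] v=[-1.3003]
Step 13: x=[5.4228] v=[-1.3269]
Step 14: x=[5.2223] v=[-1.3370]
Step 15: x=[5.0227] v=[-1.3306]
Step 16: x=[4.8265] v=[-1.3077]
Step 17: x=[4.6362] v=[-1.2686]
Step 18: x=[4.4541] v=[-1.2138]
Step 19: x=[4.2825] v=[-1.1440]
Step 20: x=[4.1235] v=[-1.0601]
Step 21: x=[3.9791] v=[-0.9630]
Step 22: x=[3.8510] v=[-0.8540]
Step 23: x=[3.7408] v=[-0.7345]
Step 24: x=[3.6499] v=[-0.6059]
Step 25: x=[3.5794] v=[-0.4698]
Step 26: x=[3.5302] v=[-0.3279]
Step 27: x=[3.5029] v=[-0.1819]
Step 28: x=[3.4979] v=[-0.0336]
Step 29: x=[3.5152] v=[0.1151]
First v>=0 after going negative at step 29, time=4.3500

Answer: 4.3500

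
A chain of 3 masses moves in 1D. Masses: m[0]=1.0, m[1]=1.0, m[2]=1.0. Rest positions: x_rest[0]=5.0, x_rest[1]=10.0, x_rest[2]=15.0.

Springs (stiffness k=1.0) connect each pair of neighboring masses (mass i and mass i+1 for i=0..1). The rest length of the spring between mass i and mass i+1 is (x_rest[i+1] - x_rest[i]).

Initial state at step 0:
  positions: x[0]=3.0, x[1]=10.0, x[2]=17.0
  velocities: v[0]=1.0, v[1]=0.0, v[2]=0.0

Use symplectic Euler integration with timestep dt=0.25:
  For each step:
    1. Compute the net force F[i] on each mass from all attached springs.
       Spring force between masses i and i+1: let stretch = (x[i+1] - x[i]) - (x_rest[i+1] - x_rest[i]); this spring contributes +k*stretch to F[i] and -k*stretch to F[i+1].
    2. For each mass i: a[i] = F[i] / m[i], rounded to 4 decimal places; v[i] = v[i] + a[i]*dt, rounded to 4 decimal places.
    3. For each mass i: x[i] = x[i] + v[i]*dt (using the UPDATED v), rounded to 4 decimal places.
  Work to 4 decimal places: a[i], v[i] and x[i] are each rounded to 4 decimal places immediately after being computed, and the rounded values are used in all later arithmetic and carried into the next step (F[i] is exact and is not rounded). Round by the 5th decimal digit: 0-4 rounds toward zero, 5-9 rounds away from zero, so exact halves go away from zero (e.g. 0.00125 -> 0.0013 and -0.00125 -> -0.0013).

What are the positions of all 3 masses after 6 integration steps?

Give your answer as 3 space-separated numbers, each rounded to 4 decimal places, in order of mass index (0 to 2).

Step 0: x=[3.0000 10.0000 17.0000] v=[1.0000 0.0000 0.0000]
Step 1: x=[3.3750 10.0000 16.8750] v=[1.5000 0.0000 -0.5000]
Step 2: x=[3.8516 10.0156 16.6328] v=[1.9063 0.0625 -0.9688]
Step 3: x=[4.4009 10.0596 16.2895] v=[2.1973 0.1758 -1.3731]
Step 4: x=[4.9914 10.1393 15.8694] v=[2.3620 0.3186 -1.6806]
Step 5: x=[5.5912 10.2554 15.4036] v=[2.3990 0.4642 -1.8631]
Step 6: x=[6.1700 10.4017 14.9286] v=[2.3151 0.5852 -1.9002]

Answer: 6.1700 10.4017 14.9286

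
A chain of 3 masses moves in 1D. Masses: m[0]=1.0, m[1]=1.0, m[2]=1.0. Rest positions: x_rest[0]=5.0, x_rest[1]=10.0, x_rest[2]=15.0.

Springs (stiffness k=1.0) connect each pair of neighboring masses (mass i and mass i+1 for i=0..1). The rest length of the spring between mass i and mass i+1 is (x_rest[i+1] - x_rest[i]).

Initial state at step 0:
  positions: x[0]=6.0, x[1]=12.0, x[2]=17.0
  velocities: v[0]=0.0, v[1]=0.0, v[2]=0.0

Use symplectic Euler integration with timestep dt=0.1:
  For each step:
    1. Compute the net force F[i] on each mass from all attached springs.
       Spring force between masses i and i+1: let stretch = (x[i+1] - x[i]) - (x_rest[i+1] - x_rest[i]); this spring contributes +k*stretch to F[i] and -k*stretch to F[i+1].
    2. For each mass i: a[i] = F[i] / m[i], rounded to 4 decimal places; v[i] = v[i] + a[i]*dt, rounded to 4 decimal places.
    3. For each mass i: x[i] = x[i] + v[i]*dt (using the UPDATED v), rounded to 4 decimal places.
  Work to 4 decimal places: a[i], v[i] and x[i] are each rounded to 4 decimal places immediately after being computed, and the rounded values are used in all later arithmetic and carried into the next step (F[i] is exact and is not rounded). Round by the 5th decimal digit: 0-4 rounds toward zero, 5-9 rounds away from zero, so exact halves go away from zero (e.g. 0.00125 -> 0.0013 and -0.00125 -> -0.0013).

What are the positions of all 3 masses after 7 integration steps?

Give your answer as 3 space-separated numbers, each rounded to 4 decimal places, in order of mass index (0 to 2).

Answer: 6.2558 11.7559 16.9882

Derivation:
Step 0: x=[6.0000 12.0000 17.0000] v=[0.0000 0.0000 0.0000]
Step 1: x=[6.0100 11.9900 17.0000] v=[0.1000 -0.1000 0.0000]
Step 2: x=[6.0298 11.9703 16.9999] v=[0.1980 -0.1970 -0.0010]
Step 3: x=[6.0590 11.9415 16.9995] v=[0.2921 -0.2881 -0.0040]
Step 4: x=[6.0970 11.9044 16.9985] v=[0.3804 -0.3706 -0.0098]
Step 5: x=[6.1431 11.8602 16.9966] v=[0.4611 -0.4419 -0.0192]
Step 6: x=[6.1964 11.8102 16.9933] v=[0.5328 -0.5000 -0.0328]
Step 7: x=[6.2558 11.7559 16.9882] v=[0.5942 -0.5431 -0.0511]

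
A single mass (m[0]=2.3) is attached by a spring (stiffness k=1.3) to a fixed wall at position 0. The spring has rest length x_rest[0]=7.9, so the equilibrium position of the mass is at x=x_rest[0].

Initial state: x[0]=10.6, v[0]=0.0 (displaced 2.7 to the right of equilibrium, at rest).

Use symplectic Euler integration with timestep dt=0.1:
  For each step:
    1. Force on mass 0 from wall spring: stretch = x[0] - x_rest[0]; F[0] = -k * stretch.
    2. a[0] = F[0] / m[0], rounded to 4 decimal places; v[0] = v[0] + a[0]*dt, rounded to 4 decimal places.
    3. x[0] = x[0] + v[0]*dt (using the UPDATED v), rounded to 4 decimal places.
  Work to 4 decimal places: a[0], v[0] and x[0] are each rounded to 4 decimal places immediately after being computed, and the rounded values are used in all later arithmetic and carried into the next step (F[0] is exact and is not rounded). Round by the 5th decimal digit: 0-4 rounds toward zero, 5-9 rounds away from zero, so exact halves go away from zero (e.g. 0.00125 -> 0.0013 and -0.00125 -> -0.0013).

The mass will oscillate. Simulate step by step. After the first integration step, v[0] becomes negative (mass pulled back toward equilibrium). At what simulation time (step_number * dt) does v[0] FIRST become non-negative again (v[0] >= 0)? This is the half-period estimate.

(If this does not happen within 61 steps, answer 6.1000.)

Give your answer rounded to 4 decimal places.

Answer: 4.2000

Derivation:
Step 0: x=[10.6000] v=[0.0000]
Step 1: x=[10.5847] v=[-0.1526]
Step 2: x=[10.5543] v=[-0.3043]
Step 3: x=[10.5089] v=[-0.4543]
Step 4: x=[10.4487] v=[-0.6018]
Step 5: x=[10.3741] v=[-0.7459]
Step 6: x=[10.2855] v=[-0.8857]
Step 7: x=[10.1835] v=[-1.0205]
Step 8: x=[10.0685] v=[-1.1496]
Step 9: x=[9.9413] v=[-1.2722]
Step 10: x=[9.8025] v=[-1.3876]
Step 11: x=[9.6530] v=[-1.4951]
Step 12: x=[9.4936] v=[-1.5942]
Step 13: x=[9.3252] v=[-1.6843]
Step 14: x=[9.1487] v=[-1.7649]
Step 15: x=[8.9652] v=[-1.8355]
Step 16: x=[8.7756] v=[-1.8957]
Step 17: x=[8.5811] v=[-1.9452]
Step 18: x=[8.3827] v=[-1.9837]
Step 19: x=[8.1816] v=[-2.0110]
Step 20: x=[7.9789] v=[-2.0269]
Step 21: x=[7.7758] v=[-2.0314]
Step 22: x=[7.5734] v=[-2.0244]
Step 23: x=[7.3728] v=[-2.0059]
Step 24: x=[7.1752] v=[-1.9761]
Step 25: x=[6.9817] v=[-1.9351]
Step 26: x=[6.7934] v=[-1.8832]
Step 27: x=[6.6113] v=[-1.8207]
Step 28: x=[6.4365] v=[-1.7479]
Step 29: x=[6.2700] v=[-1.6652]
Step 30: x=[6.1127] v=[-1.5731]
Step 31: x=[5.9655] v=[-1.4721]
Step 32: x=[5.8292] v=[-1.3628]
Step 33: x=[5.7046] v=[-1.2458]
Step 34: x=[5.5924] v=[-1.1217]
Step 35: x=[5.4933] v=[-0.9913]
Step 36: x=[5.4078] v=[-0.8553]
Step 37: x=[5.3364] v=[-0.7144]
Step 38: x=[5.2795] v=[-0.5695]
Step 39: x=[5.2374] v=[-0.4214]
Step 40: x=[5.2103] v=[-0.2709]
Step 41: x=[5.1984] v=[-0.1189]
Step 42: x=[5.2018] v=[0.0338]
First v>=0 after going negative at step 42, time=4.2000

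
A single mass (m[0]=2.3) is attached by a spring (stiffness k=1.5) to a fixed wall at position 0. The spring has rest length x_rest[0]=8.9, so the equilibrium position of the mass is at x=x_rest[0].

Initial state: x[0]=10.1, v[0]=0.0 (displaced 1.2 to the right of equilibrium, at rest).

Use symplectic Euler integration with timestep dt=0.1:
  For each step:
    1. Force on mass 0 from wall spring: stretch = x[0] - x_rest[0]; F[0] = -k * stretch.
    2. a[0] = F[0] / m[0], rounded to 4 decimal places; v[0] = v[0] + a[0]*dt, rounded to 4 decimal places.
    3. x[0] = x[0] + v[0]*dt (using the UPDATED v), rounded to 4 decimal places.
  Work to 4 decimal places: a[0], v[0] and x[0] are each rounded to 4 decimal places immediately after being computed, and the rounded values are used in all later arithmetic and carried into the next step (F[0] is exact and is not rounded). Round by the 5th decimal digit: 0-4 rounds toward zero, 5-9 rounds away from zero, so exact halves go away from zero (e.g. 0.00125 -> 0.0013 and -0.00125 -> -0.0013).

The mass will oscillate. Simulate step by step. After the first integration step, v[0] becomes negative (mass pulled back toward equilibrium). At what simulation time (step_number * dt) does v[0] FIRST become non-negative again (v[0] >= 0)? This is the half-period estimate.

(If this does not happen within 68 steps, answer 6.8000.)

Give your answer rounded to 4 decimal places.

Answer: 3.9000

Derivation:
Step 0: x=[10.1000] v=[0.0000]
Step 1: x=[10.0922] v=[-0.0783]
Step 2: x=[10.0766] v=[-0.1561]
Step 3: x=[10.0533] v=[-0.2328]
Step 4: x=[10.0225] v=[-0.3080]
Step 5: x=[9.9844] v=[-0.3812]
Step 6: x=[9.9392] v=[-0.4519]
Step 7: x=[9.8872] v=[-0.5197]
Step 8: x=[9.8288] v=[-0.5841]
Step 9: x=[9.7643] v=[-0.6447]
Step 10: x=[9.6942] v=[-0.7011]
Step 11: x=[9.6189] v=[-0.7529]
Step 12: x=[9.5389] v=[-0.7998]
Step 13: x=[9.4548] v=[-0.8415]
Step 14: x=[9.3670] v=[-0.8777]
Step 15: x=[9.2762] v=[-0.9082]
Step 16: x=[9.1829] v=[-0.9327]
Step 17: x=[9.0878] v=[-0.9512]
Step 18: x=[8.9915] v=[-0.9635]
Step 19: x=[8.8946] v=[-0.9695]
Step 20: x=[8.7977] v=[-0.9692]
Step 21: x=[8.7015] v=[-0.9625]
Step 22: x=[8.6065] v=[-0.9496]
Step 23: x=[8.5135] v=[-0.9305]
Step 24: x=[8.4230] v=[-0.9053]
Step 25: x=[8.3356] v=[-0.8742]
Step 26: x=[8.2519] v=[-0.8374]
Step 27: x=[8.1724] v=[-0.7951]
Step 28: x=[8.0976] v=[-0.7477]
Step 29: x=[8.0281] v=[-0.6954]
Step 30: x=[7.9643] v=[-0.6385]
Step 31: x=[7.9066] v=[-0.5775]
Step 32: x=[7.8553] v=[-0.5127]
Step 33: x=[7.8108] v=[-0.4446]
Step 34: x=[7.7734] v=[-0.3736]
Step 35: x=[7.7434] v=[-0.3001]
Step 36: x=[7.7209] v=[-0.2247]
Step 37: x=[7.7061] v=[-0.1478]
Step 38: x=[7.6991] v=[-0.0699]
Step 39: x=[7.6999] v=[0.0084]
First v>=0 after going negative at step 39, time=3.9000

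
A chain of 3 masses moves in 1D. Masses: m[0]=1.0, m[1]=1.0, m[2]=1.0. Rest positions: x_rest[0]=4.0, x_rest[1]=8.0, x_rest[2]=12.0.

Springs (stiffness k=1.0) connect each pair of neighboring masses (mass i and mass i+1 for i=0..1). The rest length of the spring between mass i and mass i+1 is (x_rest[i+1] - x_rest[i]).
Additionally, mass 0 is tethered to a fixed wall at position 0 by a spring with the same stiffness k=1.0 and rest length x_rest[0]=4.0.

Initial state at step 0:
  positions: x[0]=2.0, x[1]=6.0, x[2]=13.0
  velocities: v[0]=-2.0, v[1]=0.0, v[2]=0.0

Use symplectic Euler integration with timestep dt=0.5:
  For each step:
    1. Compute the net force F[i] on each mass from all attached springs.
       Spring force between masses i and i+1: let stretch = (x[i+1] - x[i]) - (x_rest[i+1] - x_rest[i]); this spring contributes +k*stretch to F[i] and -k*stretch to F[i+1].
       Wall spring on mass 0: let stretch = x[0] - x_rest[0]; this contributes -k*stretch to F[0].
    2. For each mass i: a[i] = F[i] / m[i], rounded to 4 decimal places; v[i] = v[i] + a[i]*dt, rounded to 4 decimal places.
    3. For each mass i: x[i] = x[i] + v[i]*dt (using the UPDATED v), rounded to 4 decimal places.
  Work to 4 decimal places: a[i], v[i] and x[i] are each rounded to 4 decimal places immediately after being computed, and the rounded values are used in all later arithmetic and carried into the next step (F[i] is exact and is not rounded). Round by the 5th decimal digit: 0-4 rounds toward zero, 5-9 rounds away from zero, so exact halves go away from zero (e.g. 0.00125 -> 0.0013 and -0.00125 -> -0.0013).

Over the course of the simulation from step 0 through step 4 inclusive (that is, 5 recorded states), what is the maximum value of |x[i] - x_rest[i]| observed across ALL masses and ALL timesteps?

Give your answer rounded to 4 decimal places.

Answer: 2.5000

Derivation:
Step 0: x=[2.0000 6.0000 13.0000] v=[-2.0000 0.0000 0.0000]
Step 1: x=[1.5000 6.7500 12.2500] v=[-1.0000 1.5000 -1.5000]
Step 2: x=[1.9375 7.5625 11.1250] v=[0.8750 1.6250 -2.2500]
Step 3: x=[3.2969 7.8594 10.1094] v=[2.7188 0.5938 -2.0313]
Step 4: x=[4.9727 7.5782 9.5313] v=[3.3516 -0.5625 -1.1563]
Max displacement = 2.5000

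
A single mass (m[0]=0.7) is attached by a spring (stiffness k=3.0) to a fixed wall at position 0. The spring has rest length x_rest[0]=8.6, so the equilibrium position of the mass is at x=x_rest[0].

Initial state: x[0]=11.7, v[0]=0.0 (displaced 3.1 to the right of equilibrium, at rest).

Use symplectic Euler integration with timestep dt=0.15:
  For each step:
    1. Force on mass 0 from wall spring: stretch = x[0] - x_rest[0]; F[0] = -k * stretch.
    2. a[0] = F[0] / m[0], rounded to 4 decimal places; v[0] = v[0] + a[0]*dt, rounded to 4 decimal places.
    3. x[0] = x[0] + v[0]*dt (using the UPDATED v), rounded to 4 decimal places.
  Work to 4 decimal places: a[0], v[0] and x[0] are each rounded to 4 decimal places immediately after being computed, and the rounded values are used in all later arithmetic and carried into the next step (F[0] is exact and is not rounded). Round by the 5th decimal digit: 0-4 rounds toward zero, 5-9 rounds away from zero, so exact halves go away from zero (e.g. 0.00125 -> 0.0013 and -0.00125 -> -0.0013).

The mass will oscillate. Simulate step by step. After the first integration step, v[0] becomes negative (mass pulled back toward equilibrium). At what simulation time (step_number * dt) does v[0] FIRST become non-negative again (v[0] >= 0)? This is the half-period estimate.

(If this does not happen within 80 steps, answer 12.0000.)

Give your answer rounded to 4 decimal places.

Step 0: x=[11.7000] v=[0.0000]
Step 1: x=[11.4011] v=[-1.9929]
Step 2: x=[10.8321] v=[-3.7936]
Step 3: x=[10.0478] v=[-5.2285]
Step 4: x=[9.1239] v=[-6.1592]
Step 5: x=[8.1495] v=[-6.4960]
Step 6: x=[7.2185] v=[-6.2064]
Step 7: x=[6.4208] v=[-5.3183]
Step 8: x=[5.8332] v=[-3.9174]
Step 9: x=[5.5124] v=[-2.1387]
Step 10: x=[5.4893] v=[-0.1538]
Step 11: x=[5.7662] v=[1.8459]
First v>=0 after going negative at step 11, time=1.6500

Answer: 1.6500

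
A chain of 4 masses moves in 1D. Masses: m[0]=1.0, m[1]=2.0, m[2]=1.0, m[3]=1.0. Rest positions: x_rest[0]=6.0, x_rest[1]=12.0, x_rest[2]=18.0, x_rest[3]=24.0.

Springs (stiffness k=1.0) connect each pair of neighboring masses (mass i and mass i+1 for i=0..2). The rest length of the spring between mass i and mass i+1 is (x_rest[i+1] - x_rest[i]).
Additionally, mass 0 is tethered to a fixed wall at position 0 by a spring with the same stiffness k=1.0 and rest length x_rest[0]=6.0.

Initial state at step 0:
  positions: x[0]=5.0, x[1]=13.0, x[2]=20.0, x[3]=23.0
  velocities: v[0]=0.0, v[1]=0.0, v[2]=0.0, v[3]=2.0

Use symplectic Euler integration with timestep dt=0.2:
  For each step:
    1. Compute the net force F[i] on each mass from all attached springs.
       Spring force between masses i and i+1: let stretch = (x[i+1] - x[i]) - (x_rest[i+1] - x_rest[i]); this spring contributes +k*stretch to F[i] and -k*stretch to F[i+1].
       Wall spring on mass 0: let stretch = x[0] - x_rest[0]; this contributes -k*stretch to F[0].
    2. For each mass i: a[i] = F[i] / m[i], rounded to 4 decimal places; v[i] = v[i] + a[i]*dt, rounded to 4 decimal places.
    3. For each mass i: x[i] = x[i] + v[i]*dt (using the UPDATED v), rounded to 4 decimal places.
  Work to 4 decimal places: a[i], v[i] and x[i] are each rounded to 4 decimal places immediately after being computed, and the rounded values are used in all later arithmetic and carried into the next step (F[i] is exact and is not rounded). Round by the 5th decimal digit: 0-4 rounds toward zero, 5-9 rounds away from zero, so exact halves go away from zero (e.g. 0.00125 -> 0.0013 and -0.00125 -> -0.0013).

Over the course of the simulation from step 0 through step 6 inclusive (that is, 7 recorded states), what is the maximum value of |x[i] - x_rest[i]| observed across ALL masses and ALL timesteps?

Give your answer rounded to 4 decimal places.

Step 0: x=[5.0000 13.0000 20.0000 23.0000] v=[0.0000 0.0000 0.0000 2.0000]
Step 1: x=[5.1200 12.9800 19.8400 23.5200] v=[0.6000 -0.1000 -0.8000 2.6000]
Step 2: x=[5.3496 12.9400 19.5528 24.1328] v=[1.1480 -0.2000 -1.4360 3.0640]
Step 3: x=[5.6688 12.8804 19.1843 24.8024] v=[1.5962 -0.2978 -1.8426 3.3480]
Step 4: x=[6.0498 12.8027 18.7883 25.4873] v=[1.9048 -0.3886 -1.9798 3.4244]
Step 5: x=[6.4589 12.7096 18.4209 26.1442] v=[2.0454 -0.4653 -1.8371 3.2846]
Step 6: x=[6.8597 12.6058 18.1340 26.7322] v=[2.0038 -0.5192 -1.4347 2.9399]
Max displacement = 2.7322

Answer: 2.7322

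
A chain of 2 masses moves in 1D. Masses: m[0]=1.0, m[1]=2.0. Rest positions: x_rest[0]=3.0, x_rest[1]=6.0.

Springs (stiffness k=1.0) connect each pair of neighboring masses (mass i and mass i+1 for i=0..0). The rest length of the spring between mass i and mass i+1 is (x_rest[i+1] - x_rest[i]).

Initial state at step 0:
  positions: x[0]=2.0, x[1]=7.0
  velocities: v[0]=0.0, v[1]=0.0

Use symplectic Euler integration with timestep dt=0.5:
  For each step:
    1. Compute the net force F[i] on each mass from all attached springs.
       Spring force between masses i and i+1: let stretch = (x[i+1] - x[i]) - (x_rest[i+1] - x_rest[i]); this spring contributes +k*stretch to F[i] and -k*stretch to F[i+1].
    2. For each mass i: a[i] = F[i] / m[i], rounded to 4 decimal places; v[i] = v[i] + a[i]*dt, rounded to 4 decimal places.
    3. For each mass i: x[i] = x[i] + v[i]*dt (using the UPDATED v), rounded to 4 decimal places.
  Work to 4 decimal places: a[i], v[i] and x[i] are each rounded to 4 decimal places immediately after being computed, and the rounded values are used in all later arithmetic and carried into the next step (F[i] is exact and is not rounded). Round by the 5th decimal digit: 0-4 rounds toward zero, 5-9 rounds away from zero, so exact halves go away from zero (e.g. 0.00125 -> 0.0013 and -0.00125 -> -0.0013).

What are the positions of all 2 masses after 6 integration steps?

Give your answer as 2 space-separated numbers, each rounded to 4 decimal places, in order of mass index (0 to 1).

Answer: 4.1999 5.9001

Derivation:
Step 0: x=[2.0000 7.0000] v=[0.0000 0.0000]
Step 1: x=[2.5000 6.7500] v=[1.0000 -0.5000]
Step 2: x=[3.3125 6.3438] v=[1.6250 -0.8125]
Step 3: x=[4.1329 5.9336] v=[1.6407 -0.8204]
Step 4: x=[4.6535 5.6733] v=[1.0411 -0.5206]
Step 5: x=[4.6790 5.6605] v=[0.0510 -0.0256]
Step 6: x=[4.1999 5.9001] v=[-0.9583 0.4791]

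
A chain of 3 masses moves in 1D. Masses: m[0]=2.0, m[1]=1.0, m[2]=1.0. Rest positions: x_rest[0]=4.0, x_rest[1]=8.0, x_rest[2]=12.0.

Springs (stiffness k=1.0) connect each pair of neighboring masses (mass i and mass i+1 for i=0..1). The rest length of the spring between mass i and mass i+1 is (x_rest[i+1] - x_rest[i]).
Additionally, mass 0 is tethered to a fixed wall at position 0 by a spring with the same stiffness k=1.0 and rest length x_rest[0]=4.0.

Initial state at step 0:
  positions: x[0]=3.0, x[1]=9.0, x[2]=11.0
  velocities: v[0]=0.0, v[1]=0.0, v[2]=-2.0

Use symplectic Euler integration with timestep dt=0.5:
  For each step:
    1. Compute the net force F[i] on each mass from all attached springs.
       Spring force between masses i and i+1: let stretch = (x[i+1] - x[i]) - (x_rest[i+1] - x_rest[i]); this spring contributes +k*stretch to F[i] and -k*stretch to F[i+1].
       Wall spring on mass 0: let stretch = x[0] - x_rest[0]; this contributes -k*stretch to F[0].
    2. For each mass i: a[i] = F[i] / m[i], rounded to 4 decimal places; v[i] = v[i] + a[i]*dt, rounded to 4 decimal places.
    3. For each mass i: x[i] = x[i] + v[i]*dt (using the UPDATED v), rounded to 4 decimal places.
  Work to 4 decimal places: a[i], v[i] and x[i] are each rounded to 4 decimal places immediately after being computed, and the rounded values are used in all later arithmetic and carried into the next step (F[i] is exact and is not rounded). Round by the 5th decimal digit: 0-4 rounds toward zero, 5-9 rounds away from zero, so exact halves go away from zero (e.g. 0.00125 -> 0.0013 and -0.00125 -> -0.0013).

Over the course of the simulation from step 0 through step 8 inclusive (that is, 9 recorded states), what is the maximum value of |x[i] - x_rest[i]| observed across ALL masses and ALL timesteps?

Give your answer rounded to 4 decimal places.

Answer: 3.0735

Derivation:
Step 0: x=[3.0000 9.0000 11.0000] v=[0.0000 0.0000 -2.0000]
Step 1: x=[3.3750 8.0000 10.5000] v=[0.7500 -2.0000 -1.0000]
Step 2: x=[3.9063 6.4688 10.3750] v=[1.0625 -3.0625 -0.2500]
Step 3: x=[4.2696 5.2735 10.2735] v=[0.7266 -2.3907 -0.2031]
Step 4: x=[4.2247 5.0772 9.9220] v=[-0.0899 -0.3927 -0.7031]
Step 5: x=[3.7582 5.8790 9.3593] v=[-0.9330 1.6035 -1.1255]
Step 6: x=[3.0870 7.0207 8.9265] v=[-1.3424 2.2833 -0.8657]
Step 7: x=[2.5217 7.6554 9.0172] v=[-1.1307 1.2694 0.1814]
Step 8: x=[2.2829 7.3471 9.7675] v=[-0.4777 -0.6166 1.5005]
Max displacement = 3.0735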